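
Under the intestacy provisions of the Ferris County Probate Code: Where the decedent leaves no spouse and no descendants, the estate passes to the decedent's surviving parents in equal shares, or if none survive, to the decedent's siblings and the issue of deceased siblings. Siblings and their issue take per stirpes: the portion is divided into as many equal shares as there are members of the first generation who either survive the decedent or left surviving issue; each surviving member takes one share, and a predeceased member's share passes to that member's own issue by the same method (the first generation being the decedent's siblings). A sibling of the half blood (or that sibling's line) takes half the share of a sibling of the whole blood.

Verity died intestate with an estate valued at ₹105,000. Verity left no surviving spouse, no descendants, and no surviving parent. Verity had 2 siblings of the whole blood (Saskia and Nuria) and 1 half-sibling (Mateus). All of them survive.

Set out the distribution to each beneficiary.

Mateus: ₹21,000; Saskia: ₹42,000; Nuria: ₹42,000

The entire ₹105,000 passes to the siblings and their issue.
Counting each half-blood sibling's line as half a unit, there are 5/2 units in ₹105,000, so one unit is ₹42,000. Whole-blood lines (Saskia and Nuria) take ₹42,000 each; half-blood lines (Mateus) take ₹21,000 each.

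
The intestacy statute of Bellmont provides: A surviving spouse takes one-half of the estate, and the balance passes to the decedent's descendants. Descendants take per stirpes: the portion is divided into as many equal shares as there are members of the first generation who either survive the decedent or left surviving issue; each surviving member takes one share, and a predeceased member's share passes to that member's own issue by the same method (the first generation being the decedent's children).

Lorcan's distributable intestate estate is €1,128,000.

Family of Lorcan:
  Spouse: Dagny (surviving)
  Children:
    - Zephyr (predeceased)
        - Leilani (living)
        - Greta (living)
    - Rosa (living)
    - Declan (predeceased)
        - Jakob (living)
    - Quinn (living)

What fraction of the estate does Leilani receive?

Dagny takes one-half of €1,128,000 = €564,000. The remaining €564,000 passes to the descendants.
The descendants' portion (€564,000) is divided into 4 shares of €141,000: Rosa and Quinn each take €141,000; Zephyr's €141,000 share passes to Zephyr's issue; Declan's €141,000 share passes to Declan's issue.
Zephyr's share (€141,000) is divided into 2 shares of €70,500: Leilani and Greta each take €70,500.
Declan's share (€141,000) passes entirely to Jakob.

Leilani receives 1/16 of the estate.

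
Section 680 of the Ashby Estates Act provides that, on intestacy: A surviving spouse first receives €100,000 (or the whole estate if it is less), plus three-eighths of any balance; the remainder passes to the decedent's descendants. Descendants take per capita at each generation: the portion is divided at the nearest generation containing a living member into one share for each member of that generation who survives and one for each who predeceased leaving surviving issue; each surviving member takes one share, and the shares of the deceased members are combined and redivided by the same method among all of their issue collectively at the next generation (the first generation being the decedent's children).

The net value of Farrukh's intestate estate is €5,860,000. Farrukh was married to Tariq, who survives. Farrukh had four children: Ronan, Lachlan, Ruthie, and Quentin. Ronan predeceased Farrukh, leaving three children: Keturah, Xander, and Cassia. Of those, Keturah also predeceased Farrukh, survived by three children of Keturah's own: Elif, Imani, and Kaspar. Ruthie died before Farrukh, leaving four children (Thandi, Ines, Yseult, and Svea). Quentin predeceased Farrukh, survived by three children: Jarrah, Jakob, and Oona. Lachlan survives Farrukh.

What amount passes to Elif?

Elif receives €90,000.

Tariq first takes €100,000, leaving a balance of €5,760,000. Tariq then takes three-eighths of the balance (€2,160,000), for a total of €2,260,000. The remaining €3,600,000 passes to the descendants.
The descendants' portion (€3,600,000) is divided at the children's generation into 4 shares of €900,000. Lachlan takes €900,000. The 3 shares of the deceased (Ronan, Ruthie, and Quentin) are combined into a pool of €2,700,000.
That pool (€2,700,000) is divided at the grandchildren's generation into 10 shares of €270,000. Xander, Cassia, Thandi, Ines, Yseult, Svea, Jarrah, Jakob, and Oona each take €270,000. The remaining share for the deceased Keturah (€270,000) is carried to the next generation.
That pool (€270,000) is divided at the great-grandchildren's generation equally among Elif, Imani, and Kaspar: €90,000 each.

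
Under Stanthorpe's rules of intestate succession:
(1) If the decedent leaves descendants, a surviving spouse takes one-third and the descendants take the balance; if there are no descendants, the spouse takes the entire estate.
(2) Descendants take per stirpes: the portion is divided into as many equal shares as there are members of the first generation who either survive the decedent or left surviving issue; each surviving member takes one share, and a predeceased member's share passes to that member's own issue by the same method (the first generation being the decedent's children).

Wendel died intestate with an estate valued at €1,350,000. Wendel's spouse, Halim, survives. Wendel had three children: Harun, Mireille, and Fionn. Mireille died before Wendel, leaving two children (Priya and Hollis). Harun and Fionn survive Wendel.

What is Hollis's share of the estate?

Hollis receives €150,000.

Halim takes one-third of €1,350,000 = €450,000. The remaining €900,000 passes to the descendants.
The descendants' portion (€900,000) is divided into 3 shares of €300,000: Harun and Fionn each take €300,000; Mireille's €300,000 share passes to Mireille's issue.
Mireille's share (€300,000) is divided into 2 shares of €150,000: Priya and Hollis each take €150,000.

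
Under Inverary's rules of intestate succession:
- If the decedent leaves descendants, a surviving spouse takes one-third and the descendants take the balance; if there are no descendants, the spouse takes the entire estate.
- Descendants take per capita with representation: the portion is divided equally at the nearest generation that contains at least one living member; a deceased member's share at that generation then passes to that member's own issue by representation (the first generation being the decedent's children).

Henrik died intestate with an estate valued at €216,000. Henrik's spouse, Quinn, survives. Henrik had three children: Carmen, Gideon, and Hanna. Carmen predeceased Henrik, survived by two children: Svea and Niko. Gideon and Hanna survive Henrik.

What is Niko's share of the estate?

Niko receives €24,000.

Quinn takes one-third of €216,000 = €72,000. The remaining €144,000 passes to the descendants.
The descendants' portion (€144,000) is divided into 3 shares of €48,000: Gideon and Hanna each take €48,000; Carmen's €48,000 share passes to Carmen's issue.
Carmen's share (€48,000) is divided into 2 shares of €24,000: Svea and Niko each take €24,000.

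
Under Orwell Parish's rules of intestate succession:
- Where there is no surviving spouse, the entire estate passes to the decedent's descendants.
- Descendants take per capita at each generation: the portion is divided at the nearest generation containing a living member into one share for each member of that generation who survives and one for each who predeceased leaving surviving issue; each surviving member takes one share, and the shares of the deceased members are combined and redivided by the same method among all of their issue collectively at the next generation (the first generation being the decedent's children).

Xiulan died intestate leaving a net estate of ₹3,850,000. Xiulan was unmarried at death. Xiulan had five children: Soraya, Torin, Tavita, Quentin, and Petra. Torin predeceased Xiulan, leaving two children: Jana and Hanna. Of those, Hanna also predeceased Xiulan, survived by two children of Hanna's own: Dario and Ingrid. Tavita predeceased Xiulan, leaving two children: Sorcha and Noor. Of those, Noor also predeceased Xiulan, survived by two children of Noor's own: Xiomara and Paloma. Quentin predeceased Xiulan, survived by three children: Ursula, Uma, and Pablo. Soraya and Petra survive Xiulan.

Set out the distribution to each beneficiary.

Soraya: ₹770,000; Jana: ₹330,000; Dario: ₹165,000; Ingrid: ₹165,000; Sorcha: ₹330,000; Xiomara: ₹165,000; Paloma: ₹165,000; Ursula: ₹330,000; Uma: ₹330,000; Pablo: ₹330,000; Petra: ₹770,000

The entire ₹3,850,000 passes to the descendants.
That amount (₹3,850,000) is divided at the children's generation into 5 shares of ₹770,000. Soraya and Petra each take ₹770,000. The 3 shares of the deceased (Torin, Tavita, and Quentin) are combined into a pool of ₹2,310,000.
That pool (₹2,310,000) is divided at the grandchildren's generation into 7 shares of ₹330,000. Jana, Sorcha, Ursula, Uma, and Pablo each take ₹330,000. The 2 shares of the deceased (Hanna and Noor) are combined into a pool of ₹660,000.
That pool (₹660,000) is divided at the great-grandchildren's generation equally among Dario, Ingrid, Xiomara, and Paloma: ₹165,000 each.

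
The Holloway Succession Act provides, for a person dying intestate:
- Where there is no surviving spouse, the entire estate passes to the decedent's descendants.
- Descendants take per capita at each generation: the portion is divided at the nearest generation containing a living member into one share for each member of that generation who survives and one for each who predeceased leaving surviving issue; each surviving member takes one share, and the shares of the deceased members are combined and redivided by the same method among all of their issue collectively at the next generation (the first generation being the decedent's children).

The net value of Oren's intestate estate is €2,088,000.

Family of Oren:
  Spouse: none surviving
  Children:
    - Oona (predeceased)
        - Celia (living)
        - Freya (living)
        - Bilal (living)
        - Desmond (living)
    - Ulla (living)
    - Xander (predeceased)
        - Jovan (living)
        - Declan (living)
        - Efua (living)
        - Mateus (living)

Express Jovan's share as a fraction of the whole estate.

The entire €2,088,000 passes to the descendants.
That amount (€2,088,000) is divided at the children's generation into 3 shares of €696,000. Ulla takes €696,000. The 2 shares of the deceased (Oona and Xander) are combined into a pool of €1,392,000.
That pool (€1,392,000) is divided at the grandchildren's generation equally among Celia, Freya, Bilal, Desmond, Jovan, Declan, Efua, and Mateus: €174,000 each.

Jovan receives 1/12 of the estate.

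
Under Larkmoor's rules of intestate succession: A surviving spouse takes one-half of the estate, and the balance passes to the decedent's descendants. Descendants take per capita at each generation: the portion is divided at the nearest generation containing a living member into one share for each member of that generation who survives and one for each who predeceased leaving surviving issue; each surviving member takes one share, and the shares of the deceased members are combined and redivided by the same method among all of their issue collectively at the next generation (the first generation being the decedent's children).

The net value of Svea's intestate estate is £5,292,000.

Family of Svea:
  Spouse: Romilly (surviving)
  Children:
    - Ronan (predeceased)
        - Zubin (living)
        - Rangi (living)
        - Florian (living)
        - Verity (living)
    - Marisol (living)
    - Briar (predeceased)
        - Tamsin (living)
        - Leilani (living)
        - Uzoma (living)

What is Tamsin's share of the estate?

Romilly takes one-half of £5,292,000 = £2,646,000. The remaining £2,646,000 passes to the descendants.
The descendants' portion (£2,646,000) is divided at the children's generation into 3 shares of £882,000. Marisol takes £882,000. The 2 shares of the deceased (Ronan and Briar) are combined into a pool of £1,764,000.
That pool (£1,764,000) is divided at the grandchildren's generation equally among Zubin, Rangi, Florian, Verity, Tamsin, Leilani, and Uzoma: £252,000 each.

Tamsin receives £252,000.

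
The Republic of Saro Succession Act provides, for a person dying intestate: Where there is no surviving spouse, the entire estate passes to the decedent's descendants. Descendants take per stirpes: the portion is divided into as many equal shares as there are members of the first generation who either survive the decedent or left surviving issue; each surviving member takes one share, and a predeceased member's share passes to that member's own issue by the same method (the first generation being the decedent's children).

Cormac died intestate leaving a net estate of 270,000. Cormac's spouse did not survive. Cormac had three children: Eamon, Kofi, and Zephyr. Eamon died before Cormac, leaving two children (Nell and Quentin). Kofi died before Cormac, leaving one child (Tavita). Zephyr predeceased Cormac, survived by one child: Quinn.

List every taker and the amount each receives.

The entire 270,000 passes to the descendants.
That amount (270,000) is divided into 3 shares of 90,000: Eamon's 90,000 share passes to Eamon's issue; Kofi's 90,000 share passes to Kofi's issue; Zephyr's 90,000 share passes to Zephyr's issue.
Eamon's share (90,000) is divided into 2 shares of 45,000: Nell and Quentin each take 45,000.
Kofi's share (90,000) passes entirely to Tavita.
Zephyr's share (90,000) passes entirely to Quinn.

Nell: 45,000; Quentin: 45,000; Tavita: 90,000; Quinn: 90,000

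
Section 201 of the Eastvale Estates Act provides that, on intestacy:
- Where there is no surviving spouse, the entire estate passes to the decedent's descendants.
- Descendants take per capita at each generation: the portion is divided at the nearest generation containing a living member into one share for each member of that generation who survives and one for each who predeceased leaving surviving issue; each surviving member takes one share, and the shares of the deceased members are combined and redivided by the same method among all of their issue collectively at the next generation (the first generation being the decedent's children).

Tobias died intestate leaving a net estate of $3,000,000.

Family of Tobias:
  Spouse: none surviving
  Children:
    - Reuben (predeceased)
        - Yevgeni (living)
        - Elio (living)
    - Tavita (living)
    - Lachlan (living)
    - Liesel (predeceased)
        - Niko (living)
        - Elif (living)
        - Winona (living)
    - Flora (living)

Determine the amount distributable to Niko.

Niko receives $240,000.

The entire $3,000,000 passes to the descendants.
That amount ($3,000,000) is divided at the children's generation into 5 shares of $600,000. Tavita, Lachlan, and Flora each take $600,000. The 2 shares of the deceased (Reuben and Liesel) are combined into a pool of $1,200,000.
That pool ($1,200,000) is divided at the grandchildren's generation equally among Yevgeni, Elio, Niko, Elif, and Winona: $240,000 each.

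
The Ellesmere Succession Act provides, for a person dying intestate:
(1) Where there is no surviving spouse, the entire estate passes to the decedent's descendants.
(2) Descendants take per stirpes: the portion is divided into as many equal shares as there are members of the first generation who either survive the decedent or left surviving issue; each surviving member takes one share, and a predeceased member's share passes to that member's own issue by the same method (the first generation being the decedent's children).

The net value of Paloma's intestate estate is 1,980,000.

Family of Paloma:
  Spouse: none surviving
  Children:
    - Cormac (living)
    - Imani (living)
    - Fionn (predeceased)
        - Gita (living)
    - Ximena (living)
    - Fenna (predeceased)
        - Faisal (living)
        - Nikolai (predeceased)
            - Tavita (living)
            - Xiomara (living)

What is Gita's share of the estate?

The entire 1,980,000 passes to the descendants.
That amount (1,980,000) is divided into 5 shares of 396,000: Cormac, Imani, and Ximena each take 396,000; Fionn's 396,000 share passes to Fionn's issue; Fenna's 396,000 share passes to Fenna's issue.
Fionn's share (396,000) passes entirely to Gita.
Fenna's share (396,000) is divided into 2 shares of 198,000: Faisal takes 198,000; Nikolai's 198,000 share passes to Nikolai's issue.
Nikolai's share (198,000) is divided into 2 shares of 99,000: Tavita and Xiomara each take 99,000.

Gita receives 396,000.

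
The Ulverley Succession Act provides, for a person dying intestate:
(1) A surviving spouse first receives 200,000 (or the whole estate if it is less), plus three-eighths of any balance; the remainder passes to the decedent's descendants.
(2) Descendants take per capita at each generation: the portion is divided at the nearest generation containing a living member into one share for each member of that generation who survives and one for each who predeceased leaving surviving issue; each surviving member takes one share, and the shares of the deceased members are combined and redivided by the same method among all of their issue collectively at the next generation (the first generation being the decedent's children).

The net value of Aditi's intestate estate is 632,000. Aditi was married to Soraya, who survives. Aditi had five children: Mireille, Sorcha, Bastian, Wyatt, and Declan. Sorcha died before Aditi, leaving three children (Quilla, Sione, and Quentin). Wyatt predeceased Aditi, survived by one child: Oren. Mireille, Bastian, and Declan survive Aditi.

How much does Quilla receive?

Quilla receives 27,000.

Soraya first takes 200,000, leaving a balance of 432,000. Soraya then takes three-eighths of the balance (162,000), for a total of 362,000. The remaining 270,000 passes to the descendants.
The descendants' portion (270,000) is divided at the children's generation into 5 shares of 54,000. Mireille, Bastian, and Declan each take 54,000. The 2 shares of the deceased (Sorcha and Wyatt) are combined into a pool of 108,000.
That pool (108,000) is divided at the grandchildren's generation equally among Quilla, Sione, Quentin, and Oren: 27,000 each.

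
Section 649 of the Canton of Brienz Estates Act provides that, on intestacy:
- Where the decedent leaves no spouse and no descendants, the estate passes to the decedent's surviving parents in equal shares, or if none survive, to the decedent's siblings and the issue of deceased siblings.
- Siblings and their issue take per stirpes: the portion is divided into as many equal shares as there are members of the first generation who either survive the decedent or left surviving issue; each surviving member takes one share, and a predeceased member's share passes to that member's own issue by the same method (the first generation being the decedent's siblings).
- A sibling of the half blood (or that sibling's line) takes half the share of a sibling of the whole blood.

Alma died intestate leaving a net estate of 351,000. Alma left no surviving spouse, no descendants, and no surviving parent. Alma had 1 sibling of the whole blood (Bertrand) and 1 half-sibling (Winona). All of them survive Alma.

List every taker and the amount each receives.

Winona: 117,000; Bertrand: 234,000

The entire 351,000 passes to the siblings and their issue.
Counting each half-blood sibling's line as half a unit, there are 3/2 units in 351,000, so one unit is 234,000. Whole-blood lines (Bertrand) take 234,000 each; half-blood lines (Winona) take 117,000 each.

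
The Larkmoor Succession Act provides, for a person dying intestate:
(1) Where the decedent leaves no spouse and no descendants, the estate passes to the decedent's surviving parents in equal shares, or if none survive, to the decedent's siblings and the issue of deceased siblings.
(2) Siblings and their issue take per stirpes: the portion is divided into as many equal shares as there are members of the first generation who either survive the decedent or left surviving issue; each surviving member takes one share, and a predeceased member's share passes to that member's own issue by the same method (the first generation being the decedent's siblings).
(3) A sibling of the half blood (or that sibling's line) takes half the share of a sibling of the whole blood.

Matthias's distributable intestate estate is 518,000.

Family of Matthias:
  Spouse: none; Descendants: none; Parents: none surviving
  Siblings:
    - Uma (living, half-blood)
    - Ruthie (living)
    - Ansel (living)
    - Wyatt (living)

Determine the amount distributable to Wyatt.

The entire 518,000 passes to the siblings and their issue.
Counting each half-blood sibling's line as half a unit, there are 7/2 units in 518,000, so one unit is 148,000. Whole-blood lines (Ruthie, Ansel, and Wyatt) take 148,000 each; half-blood lines (Uma) take 74,000 each.

Wyatt receives 148,000.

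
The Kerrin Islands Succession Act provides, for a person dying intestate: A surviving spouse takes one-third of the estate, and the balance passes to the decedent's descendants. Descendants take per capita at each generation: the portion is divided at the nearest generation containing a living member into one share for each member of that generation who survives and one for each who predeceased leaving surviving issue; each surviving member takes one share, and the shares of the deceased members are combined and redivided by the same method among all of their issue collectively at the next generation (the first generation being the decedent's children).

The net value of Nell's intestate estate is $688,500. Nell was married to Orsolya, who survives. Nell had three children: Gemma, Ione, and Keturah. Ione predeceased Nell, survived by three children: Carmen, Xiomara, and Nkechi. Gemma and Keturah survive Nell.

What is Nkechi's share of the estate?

Nkechi receives $51,000.

Orsolya takes one-third of $688,500 = $229,500. The remaining $459,000 passes to the descendants.
The descendants' portion ($459,000) is divided at the children's generation into 3 shares of $153,000. Gemma and Keturah each take $153,000. The remaining share for the deceased Ione ($153,000) is carried to the next generation.
That pool ($153,000) is divided at the grandchildren's generation equally among Carmen, Xiomara, and Nkechi: $51,000 each.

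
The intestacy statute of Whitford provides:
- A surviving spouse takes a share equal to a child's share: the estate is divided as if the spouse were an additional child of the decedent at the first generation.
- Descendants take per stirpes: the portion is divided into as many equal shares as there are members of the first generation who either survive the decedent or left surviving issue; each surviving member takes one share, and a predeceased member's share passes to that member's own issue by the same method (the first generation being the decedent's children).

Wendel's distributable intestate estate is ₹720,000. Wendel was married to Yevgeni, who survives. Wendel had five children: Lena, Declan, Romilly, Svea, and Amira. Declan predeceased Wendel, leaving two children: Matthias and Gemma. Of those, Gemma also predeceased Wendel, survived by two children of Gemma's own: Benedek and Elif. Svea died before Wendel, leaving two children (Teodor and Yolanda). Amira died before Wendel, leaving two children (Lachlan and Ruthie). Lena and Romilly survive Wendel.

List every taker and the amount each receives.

The spouse counts as an additional share at the children's level, so there are 6 primary shares of ₹120,000. Yevgeni takes one such share (₹120,000).
The children's combined portion (₹600,000) is divided into 5 shares of ₹120,000: Lena and Romilly each take ₹120,000; Declan's ₹120,000 share passes to Declan's issue; Svea's ₹120,000 share passes to Svea's issue; Amira's ₹120,000 share passes to Amira's issue.
Declan's share (₹120,000) is divided into 2 shares of ₹60,000: Matthias takes ₹60,000; Gemma's ₹60,000 share passes to Gemma's issue.
Gemma's share (₹60,000) is divided into 2 shares of ₹30,000: Benedek and Elif each take ₹30,000.
Svea's share (₹120,000) is divided into 2 shares of ₹60,000: Teodor and Yolanda each take ₹60,000.
Amira's share (₹120,000) is divided into 2 shares of ₹60,000: Lachlan and Ruthie each take ₹60,000.

Yevgeni: ₹120,000; Lena: ₹120,000; Matthias: ₹60,000; Benedek: ₹30,000; Elif: ₹30,000; Romilly: ₹120,000; Teodor: ₹60,000; Yolanda: ₹60,000; Lachlan: ₹60,000; Ruthie: ₹60,000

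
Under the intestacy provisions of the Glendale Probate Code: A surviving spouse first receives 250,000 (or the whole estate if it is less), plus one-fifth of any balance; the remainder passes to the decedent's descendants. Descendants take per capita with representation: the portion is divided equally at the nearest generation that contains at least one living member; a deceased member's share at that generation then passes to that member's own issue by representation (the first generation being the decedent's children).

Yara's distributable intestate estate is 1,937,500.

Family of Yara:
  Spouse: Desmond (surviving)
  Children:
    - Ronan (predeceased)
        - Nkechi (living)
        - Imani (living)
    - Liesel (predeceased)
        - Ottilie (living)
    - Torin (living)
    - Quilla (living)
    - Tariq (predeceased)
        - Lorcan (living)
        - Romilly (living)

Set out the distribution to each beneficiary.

Desmond first takes 250,000, leaving a balance of 1,687,500. Desmond then takes one-fifth of the balance (337,500), for a total of 587,500. The remaining 1,350,000 passes to the descendants.
The descendants' portion (1,350,000) is divided into 5 shares of 270,000: Torin and Quilla each take 270,000; Ronan's 270,000 share passes to Ronan's issue; Liesel's 270,000 share passes to Liesel's issue; Tariq's 270,000 share passes to Tariq's issue.
Ronan's share (270,000) is divided into 2 shares of 135,000: Nkechi and Imani each take 135,000.
Liesel's share (270,000) passes entirely to Ottilie.
Tariq's share (270,000) is divided into 2 shares of 135,000: Lorcan and Romilly each take 135,000.

Desmond: 587,500; Nkechi: 135,000; Imani: 135,000; Ottilie: 270,000; Torin: 270,000; Quilla: 270,000; Lorcan: 135,000; Romilly: 135,000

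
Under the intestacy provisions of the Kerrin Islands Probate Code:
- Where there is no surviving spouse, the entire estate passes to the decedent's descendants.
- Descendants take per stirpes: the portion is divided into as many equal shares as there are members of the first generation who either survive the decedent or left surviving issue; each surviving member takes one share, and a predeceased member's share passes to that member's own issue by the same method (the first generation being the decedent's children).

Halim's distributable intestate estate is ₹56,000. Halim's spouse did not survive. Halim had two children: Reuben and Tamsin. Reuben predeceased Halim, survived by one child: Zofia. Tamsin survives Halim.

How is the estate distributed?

The entire ₹56,000 passes to the descendants.
That amount (₹56,000) is divided into 2 shares of ₹28,000: Tamsin takes ₹28,000; Reuben's ₹28,000 share passes to Reuben's issue.
Reuben's share (₹28,000) passes entirely to Zofia.

Zofia: ₹28,000; Tamsin: ₹28,000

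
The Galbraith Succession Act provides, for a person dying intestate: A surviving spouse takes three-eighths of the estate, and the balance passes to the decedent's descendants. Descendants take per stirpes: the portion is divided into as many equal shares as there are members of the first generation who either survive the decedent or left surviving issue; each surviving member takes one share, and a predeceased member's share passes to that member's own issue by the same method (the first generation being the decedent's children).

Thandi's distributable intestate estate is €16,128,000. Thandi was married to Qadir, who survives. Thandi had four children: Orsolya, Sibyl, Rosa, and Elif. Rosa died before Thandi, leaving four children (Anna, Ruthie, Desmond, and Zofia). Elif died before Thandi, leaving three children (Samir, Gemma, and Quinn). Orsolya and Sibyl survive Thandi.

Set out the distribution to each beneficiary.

Qadir: €6,048,000; Orsolya: €2,520,000; Sibyl: €2,520,000; Anna: €630,000; Ruthie: €630,000; Desmond: €630,000; Zofia: €630,000; Samir: €840,000; Gemma: €840,000; Quinn: €840,000

Qadir takes three-eighths of €16,128,000 = €6,048,000. The remaining €10,080,000 passes to the descendants.
The descendants' portion (€10,080,000) is divided into 4 shares of €2,520,000: Orsolya and Sibyl each take €2,520,000; Rosa's €2,520,000 share passes to Rosa's issue; Elif's €2,520,000 share passes to Elif's issue.
Rosa's share (€2,520,000) is divided into 4 shares of €630,000: Anna, Ruthie, Desmond, and Zofia each take €630,000.
Elif's share (€2,520,000) is divided into 3 shares of €840,000: Samir, Gemma, and Quinn each take €840,000.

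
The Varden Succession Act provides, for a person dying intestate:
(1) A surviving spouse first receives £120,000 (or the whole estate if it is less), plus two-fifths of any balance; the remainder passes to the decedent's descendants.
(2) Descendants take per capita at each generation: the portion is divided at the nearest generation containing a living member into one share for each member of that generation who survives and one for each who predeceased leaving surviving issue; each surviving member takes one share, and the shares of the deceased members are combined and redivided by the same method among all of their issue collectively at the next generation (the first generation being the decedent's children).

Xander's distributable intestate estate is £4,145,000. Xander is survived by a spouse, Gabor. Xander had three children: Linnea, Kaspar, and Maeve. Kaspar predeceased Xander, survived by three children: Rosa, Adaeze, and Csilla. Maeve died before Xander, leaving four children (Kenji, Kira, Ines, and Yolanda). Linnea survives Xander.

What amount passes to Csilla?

Gabor first takes £120,000, leaving a balance of £4,025,000. Gabor then takes two-fifths of the balance (£1,610,000), for a total of £1,730,000. The remaining £2,415,000 passes to the descendants.
The descendants' portion (£2,415,000) is divided at the children's generation into 3 shares of £805,000. Linnea takes £805,000. The 2 shares of the deceased (Kaspar and Maeve) are combined into a pool of £1,610,000.
That pool (£1,610,000) is divided at the grandchildren's generation equally among Rosa, Adaeze, Csilla, Kenji, Kira, Ines, and Yolanda: £230,000 each.

Csilla receives £230,000.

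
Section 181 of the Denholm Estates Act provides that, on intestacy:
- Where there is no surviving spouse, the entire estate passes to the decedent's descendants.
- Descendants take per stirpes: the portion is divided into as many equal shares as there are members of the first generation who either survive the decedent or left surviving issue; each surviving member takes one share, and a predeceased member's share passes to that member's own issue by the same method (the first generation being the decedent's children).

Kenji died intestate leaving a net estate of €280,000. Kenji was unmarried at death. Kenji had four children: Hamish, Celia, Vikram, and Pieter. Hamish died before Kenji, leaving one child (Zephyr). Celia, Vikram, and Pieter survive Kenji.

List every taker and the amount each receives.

The entire €280,000 passes to the descendants.
That amount (€280,000) is divided into 4 shares of €70,000: Celia, Vikram, and Pieter each take €70,000; Hamish's €70,000 share passes to Hamish's issue.
Hamish's share (€70,000) passes entirely to Zephyr.

Zephyr: €70,000; Celia: €70,000; Vikram: €70,000; Pieter: €70,000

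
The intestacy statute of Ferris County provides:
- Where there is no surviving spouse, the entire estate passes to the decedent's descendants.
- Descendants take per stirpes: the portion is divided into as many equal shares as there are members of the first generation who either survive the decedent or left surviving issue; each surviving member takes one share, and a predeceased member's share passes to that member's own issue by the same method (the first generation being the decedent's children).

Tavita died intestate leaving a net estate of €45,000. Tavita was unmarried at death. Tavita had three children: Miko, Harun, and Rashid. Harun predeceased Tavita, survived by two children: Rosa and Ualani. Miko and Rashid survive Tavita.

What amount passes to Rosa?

Rosa receives €7,500.

The entire €45,000 passes to the descendants.
That amount (€45,000) is divided into 3 shares of €15,000: Miko and Rashid each take €15,000; Harun's €15,000 share passes to Harun's issue.
Harun's share (€15,000) is divided into 2 shares of €7,500: Rosa and Ualani each take €7,500.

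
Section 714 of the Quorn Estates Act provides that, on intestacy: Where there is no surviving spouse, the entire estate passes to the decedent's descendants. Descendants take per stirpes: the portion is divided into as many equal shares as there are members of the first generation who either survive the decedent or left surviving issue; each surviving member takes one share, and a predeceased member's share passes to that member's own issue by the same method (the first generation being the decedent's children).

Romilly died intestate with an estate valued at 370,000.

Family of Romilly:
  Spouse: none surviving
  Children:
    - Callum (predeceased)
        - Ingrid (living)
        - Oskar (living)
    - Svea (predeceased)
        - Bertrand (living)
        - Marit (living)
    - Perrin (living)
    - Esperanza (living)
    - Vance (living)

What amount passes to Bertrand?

The entire 370,000 passes to the descendants.
That amount (370,000) is divided into 5 shares of 74,000: Perrin, Esperanza, and Vance each take 74,000; Callum's 74,000 share passes to Callum's issue; Svea's 74,000 share passes to Svea's issue.
Callum's share (74,000) is divided into 2 shares of 37,000: Ingrid and Oskar each take 37,000.
Svea's share (74,000) is divided into 2 shares of 37,000: Bertrand and Marit each take 37,000.

Bertrand receives 37,000.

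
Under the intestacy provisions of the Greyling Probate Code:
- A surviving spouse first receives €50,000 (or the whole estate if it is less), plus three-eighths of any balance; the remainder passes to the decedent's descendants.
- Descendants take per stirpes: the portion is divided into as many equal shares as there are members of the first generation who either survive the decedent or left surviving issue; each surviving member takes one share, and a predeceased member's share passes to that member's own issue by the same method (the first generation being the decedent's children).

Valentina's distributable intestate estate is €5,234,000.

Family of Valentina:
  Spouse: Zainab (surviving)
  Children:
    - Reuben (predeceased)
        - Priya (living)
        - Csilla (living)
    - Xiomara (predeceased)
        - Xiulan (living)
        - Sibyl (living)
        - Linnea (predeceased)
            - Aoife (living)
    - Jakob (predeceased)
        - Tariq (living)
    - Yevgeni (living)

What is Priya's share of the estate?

Priya receives €405,000.

Zainab first takes €50,000, leaving a balance of €5,184,000. Zainab then takes three-eighths of the balance (€1,944,000), for a total of €1,994,000. The remaining €3,240,000 passes to the descendants.
The descendants' portion (€3,240,000) is divided into 4 shares of €810,000: Yevgeni takes €810,000; Reuben's €810,000 share passes to Reuben's issue; Xiomara's €810,000 share passes to Xiomara's issue; Jakob's €810,000 share passes to Jakob's issue.
Reuben's share (€810,000) is divided into 2 shares of €405,000: Priya and Csilla each take €405,000.
Xiomara's share (€810,000) is divided into 3 shares of €270,000: Xiulan and Sibyl each take €270,000; Linnea's €270,000 share passes to Linnea's issue.
Linnea's share (€270,000) passes entirely to Aoife.
Jakob's share (€810,000) passes entirely to Tariq.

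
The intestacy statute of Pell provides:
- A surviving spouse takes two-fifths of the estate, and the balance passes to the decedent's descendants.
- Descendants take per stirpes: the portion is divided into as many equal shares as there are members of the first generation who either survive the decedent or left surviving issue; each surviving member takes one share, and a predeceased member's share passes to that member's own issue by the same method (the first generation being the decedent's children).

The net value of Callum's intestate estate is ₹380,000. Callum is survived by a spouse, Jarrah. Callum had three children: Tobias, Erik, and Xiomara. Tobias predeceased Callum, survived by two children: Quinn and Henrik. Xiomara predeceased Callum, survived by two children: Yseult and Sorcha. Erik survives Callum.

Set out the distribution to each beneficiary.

Jarrah takes two-fifths of ₹380,000 = ₹152,000. The remaining ₹228,000 passes to the descendants.
The descendants' portion (₹228,000) is divided into 3 shares of ₹76,000: Erik takes ₹76,000; Tobias's ₹76,000 share passes to Tobias's issue; Xiomara's ₹76,000 share passes to Xiomara's issue.
Tobias's share (₹76,000) is divided into 2 shares of ₹38,000: Quinn and Henrik each take ₹38,000.
Xiomara's share (₹76,000) is divided into 2 shares of ₹38,000: Yseult and Sorcha each take ₹38,000.

Jarrah: ₹152,000; Quinn: ₹38,000; Henrik: ₹38,000; Erik: ₹76,000; Yseult: ₹38,000; Sorcha: ₹38,000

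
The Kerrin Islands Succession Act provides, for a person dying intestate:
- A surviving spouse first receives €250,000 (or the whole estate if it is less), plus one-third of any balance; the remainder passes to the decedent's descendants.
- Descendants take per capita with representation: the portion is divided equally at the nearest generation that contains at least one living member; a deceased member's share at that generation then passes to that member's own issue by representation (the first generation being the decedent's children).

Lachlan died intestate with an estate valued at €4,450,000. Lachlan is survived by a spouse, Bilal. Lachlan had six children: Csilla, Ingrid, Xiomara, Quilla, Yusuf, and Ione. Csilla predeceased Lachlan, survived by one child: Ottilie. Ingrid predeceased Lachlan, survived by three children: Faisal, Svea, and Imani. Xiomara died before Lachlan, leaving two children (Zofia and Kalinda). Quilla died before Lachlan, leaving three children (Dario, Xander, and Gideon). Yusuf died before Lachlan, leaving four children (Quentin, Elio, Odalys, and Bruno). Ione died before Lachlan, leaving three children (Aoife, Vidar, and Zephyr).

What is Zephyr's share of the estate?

Bilal first takes €250,000, leaving a balance of €4,200,000. Bilal then takes one-third of the balance (€1,400,000), for a total of €1,650,000. The remaining €2,800,000 passes to the descendants.
No child survives, so the initial division is made at the grandchildren's generation.
The descendants' portion (€2,800,000) is divided into 16 shares of €175,000: Ottilie, Faisal, Svea, Imani, Zofia, Kalinda, Dario, Xander, Gideon, Quentin, Elio, Odalys, Bruno, Aoife, Vidar, and Zephyr each take €175,000.

Zephyr receives €175,000.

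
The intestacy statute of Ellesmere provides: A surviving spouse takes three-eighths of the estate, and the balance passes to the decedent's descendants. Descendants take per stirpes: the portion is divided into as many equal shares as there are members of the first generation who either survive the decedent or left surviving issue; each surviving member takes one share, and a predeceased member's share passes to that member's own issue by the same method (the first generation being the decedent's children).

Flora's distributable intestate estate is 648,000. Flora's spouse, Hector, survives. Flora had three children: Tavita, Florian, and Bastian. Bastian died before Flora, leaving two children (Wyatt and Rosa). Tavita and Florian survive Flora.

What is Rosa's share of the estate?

Hector takes three-eighths of 648,000 = 243,000. The remaining 405,000 passes to the descendants.
The descendants' portion (405,000) is divided into 3 shares of 135,000: Tavita and Florian each take 135,000; Bastian's 135,000 share passes to Bastian's issue.
Bastian's share (135,000) is divided into 2 shares of 67,500: Wyatt and Rosa each take 67,500.

Rosa receives 67,500.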